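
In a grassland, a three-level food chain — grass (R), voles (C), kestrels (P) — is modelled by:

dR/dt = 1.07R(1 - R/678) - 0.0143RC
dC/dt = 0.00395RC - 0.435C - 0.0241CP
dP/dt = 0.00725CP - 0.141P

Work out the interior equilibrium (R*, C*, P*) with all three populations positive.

R* ≈ 502, C* ≈ 19.4, P* ≈ 64.2

From dP/dt = 0: 0.00725C* = 0.141, so C* = 19.4.
From dR/dt = 0: 1.07(1 - R*/678) = 0.0143·19.4, giving R* = 678·(1 - 0.26) = 502.
From dC/dt = 0: 0.00395·502 - 0.435 = 0.0241P*, so P* = 1.55/0.0241 = 64.2.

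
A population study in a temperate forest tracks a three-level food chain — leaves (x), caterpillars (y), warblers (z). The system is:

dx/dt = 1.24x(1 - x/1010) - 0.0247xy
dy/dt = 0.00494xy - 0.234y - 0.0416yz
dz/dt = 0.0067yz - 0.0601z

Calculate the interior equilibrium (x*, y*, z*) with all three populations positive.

x* ≈ 830, y* ≈ 8.97, z* ≈ 92.9

From dz/dt = 0: 0.0067y* = 0.0601, so y* = 8.97.
From dx/dt = 0: 1.24(1 - x*/1010) = 0.0247·8.97, giving x* = 1010·(1 - 0.179) = 830.
From dy/dt = 0: 0.00494·830 - 0.234 = 0.0416z*, so z* = 3.86/0.0416 = 92.9.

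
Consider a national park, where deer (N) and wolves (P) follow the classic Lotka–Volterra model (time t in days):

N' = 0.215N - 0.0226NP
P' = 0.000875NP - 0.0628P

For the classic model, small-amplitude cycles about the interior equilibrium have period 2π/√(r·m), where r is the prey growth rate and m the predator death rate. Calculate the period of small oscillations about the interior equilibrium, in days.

T ≈ 54.1 days

Here r = 0.215 and m = 0.0628, so r·m = 0.0135.
ω = √0.0135 = 0.116 per day, hence T = 2π/ω ≈ 54.1 days.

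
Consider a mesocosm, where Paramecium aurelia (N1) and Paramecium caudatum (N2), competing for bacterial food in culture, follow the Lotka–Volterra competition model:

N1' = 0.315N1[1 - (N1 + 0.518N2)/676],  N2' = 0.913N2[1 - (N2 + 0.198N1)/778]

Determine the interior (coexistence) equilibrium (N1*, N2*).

N1* ≈ 304, N2* ≈ 718

Setting both brackets to zero gives the nullclines N1 + 0.518N2 = 676 and 0.198N1 + N2 = 778.
Substituting N2 = 778 - 0.198N1 into the first: N1(1 - 0.518·0.198) = 676 - 0.518·778.
So N1* = 273/0.897 = 304, and then N2* = 778 - 0.198·304 = 718.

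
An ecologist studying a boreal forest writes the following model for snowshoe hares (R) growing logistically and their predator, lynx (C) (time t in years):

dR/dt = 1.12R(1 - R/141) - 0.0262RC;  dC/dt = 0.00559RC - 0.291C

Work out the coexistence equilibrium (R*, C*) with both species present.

R* ≈ 52.1, C* ≈ 27

From dC/dt = 0 with C > 0: 0.00559R* = 0.291, so R* = 52.1.
Substitute into dR/dt = 0: 1.12(1 - 52.1/141) = 0.0262C*.
The bracket is 0.631, giving C* = 0.706/0.0262 = 27.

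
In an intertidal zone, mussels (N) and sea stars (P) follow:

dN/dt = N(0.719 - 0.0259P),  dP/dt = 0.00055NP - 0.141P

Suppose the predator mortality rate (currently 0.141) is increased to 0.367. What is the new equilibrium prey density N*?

At the interior fixed point, setting dP/dt = 0 with P > 0 fixes N* = (predator death rate)/(NP coefficient) — independent of the other coefficients.
With the change, N* = 0.367/0.00055 = 667; it rises from 256.

N* ≈ 667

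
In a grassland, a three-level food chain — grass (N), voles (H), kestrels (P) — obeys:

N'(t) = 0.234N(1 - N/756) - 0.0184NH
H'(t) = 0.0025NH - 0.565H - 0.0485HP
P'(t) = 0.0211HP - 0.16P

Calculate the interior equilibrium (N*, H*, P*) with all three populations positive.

From dP/dt = 0: 0.0211H* = 0.16, so H* = 7.58.
From dN/dt = 0: 0.234(1 - N*/756) = 0.0184·7.58, giving N* = 756·(1 - 0.596) = 305.
From dH/dt = 0: 0.0025·305 - 0.565 = 0.0485P*, so P* = 0.198/0.0485 = 4.08.

N* ≈ 305, H* ≈ 7.58, P* ≈ 4.08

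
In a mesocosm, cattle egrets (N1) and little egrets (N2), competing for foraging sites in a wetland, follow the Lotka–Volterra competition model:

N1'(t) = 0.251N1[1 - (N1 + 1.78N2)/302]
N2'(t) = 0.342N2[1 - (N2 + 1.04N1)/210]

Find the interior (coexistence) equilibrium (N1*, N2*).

Setting both brackets to zero gives the nullclines N1 + 1.78N2 = 302 and 1.04N1 + N2 = 210.
Substituting N2 = 210 - 1.04N1 into the first: N1(1 - 1.78·1.04) = 302 - 1.78·210.
So N1* = -71.8/-0.851 = 84.4, and then N2* = 210 - 1.04·84.4 = 122.

N1* ≈ 84.4, N2* ≈ 122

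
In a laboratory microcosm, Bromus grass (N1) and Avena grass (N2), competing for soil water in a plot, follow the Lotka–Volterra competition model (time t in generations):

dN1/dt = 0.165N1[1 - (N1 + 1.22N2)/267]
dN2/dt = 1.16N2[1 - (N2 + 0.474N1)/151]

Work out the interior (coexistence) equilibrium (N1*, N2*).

N1* ≈ 196, N2* ≈ 58

Setting both brackets to zero gives the nullclines N1 + 1.22N2 = 267 and 0.474N1 + N2 = 151.
Substituting N2 = 151 - 0.474N1 into the first: N1(1 - 1.22·0.474) = 267 - 1.22·151.
So N1* = 82.8/0.422 = 196, and then N2* = 151 - 0.474·196 = 58.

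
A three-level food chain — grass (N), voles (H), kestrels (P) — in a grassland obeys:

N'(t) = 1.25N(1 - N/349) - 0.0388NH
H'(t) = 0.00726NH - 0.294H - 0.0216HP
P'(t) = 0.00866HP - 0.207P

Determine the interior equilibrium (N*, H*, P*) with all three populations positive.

From dP/dt = 0: 0.00866H* = 0.207, so H* = 23.9.
From dN/dt = 0: 1.25(1 - N*/349) = 0.0388·23.9, giving N* = 349·(1 - 0.742) = 90.1.
From dH/dt = 0: 0.00726·90.1 - 0.294 = 0.0216P*, so P* = 0.36/0.0216 = 16.7.

N* ≈ 90.1, H* ≈ 23.9, P* ≈ 16.7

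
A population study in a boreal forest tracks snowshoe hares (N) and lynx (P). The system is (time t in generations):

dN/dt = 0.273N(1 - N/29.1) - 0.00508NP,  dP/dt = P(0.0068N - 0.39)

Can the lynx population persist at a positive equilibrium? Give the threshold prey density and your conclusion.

Threshold N = 57.4; K < 57.4, so no, the predator goes extinct.

The predator equation gives dP/dt > 0 only when N > 0.39/0.0068 = 57.4.
Without the predator, N → K = 29.1. Since 29.1 < 57.4, the predator cannot invade.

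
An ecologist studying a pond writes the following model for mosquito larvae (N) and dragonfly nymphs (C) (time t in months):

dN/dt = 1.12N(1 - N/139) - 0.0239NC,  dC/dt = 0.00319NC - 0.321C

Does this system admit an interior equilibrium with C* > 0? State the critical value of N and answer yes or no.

Threshold N = 101; K > 101, so yes, the predator persists.

The predator equation gives dC/dt > 0 only when N > 0.321/0.00319 = 101.
Without the predator, N → K = 139. Since 139 > 101, the predator can invade and persist.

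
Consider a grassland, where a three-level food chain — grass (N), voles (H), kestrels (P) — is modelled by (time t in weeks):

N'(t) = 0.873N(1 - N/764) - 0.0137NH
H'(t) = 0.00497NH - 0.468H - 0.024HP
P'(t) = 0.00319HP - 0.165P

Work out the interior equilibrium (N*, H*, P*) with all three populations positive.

N* ≈ 144, H* ≈ 51.7, P* ≈ 10.3

From dP/dt = 0: 0.00319H* = 0.165, so H* = 51.7.
From dN/dt = 0: 0.873(1 - N*/764) = 0.0137·51.7, giving N* = 764·(1 - 0.812) = 144.
From dH/dt = 0: 0.00497·144 - 0.468 = 0.024P*, so P* = 0.247/0.024 = 10.3.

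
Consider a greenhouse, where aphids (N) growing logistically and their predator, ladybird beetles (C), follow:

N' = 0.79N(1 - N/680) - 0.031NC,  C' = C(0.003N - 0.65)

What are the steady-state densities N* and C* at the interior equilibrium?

From dC/dt = 0 with C > 0: 0.003N* = 0.65, so N* = 217.
Substitute into dN/dt = 0: 0.79(1 - 217/680) = 0.031C*.
The bracket is 0.681, giving C* = 0.538/0.031 = 17.4.

N* ≈ 217, C* ≈ 17.4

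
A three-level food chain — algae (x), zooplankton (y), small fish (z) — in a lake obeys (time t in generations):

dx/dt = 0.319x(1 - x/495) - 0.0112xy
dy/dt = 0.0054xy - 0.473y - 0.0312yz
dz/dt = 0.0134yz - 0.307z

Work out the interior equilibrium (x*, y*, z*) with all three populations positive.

x* ≈ 96.8, y* ≈ 22.9, z* ≈ 1.6

From dz/dt = 0: 0.0134y* = 0.307, so y* = 22.9.
From dx/dt = 0: 0.319(1 - x*/495) = 0.0112·22.9, giving x* = 495·(1 - 0.804) = 96.8.
From dy/dt = 0: 0.0054·96.8 - 0.473 = 0.0312z*, so z* = 0.0499/0.0312 = 1.6.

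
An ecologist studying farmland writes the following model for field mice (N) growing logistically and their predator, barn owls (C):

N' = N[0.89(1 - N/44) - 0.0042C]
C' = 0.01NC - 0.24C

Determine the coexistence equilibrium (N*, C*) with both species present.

N* ≈ 24, C* ≈ 96.3

From dC/dt = 0 with C > 0: 0.01N* = 0.24, so N* = 24.
Substitute into dN/dt = 0: 0.89(1 - 24/44) = 0.0042C*.
The bracket is 0.455, giving C* = 0.405/0.0042 = 96.3.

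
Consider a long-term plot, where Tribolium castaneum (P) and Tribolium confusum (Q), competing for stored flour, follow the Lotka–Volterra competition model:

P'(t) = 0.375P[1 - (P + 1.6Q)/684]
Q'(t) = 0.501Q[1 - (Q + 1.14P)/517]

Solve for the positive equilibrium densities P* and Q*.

P* ≈ 174, Q* ≈ 319

Setting both brackets to zero gives the nullclines P + 1.6Q = 684 and 1.14P + Q = 517.
Substituting Q = 517 - 1.14P into the first: P(1 - 1.6·1.14) = 684 - 1.6·517.
So P* = -143/-0.824 = 174, and then Q* = 517 - 1.14·174 = 319.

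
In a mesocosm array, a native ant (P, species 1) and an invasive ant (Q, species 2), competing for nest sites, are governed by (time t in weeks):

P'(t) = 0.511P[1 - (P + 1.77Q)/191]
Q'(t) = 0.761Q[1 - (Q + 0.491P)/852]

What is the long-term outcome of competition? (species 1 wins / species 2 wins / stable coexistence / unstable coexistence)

Compare the nullcline intercepts: K1/α12 = 191/1.77 = 108 < K2 = 852; K2/α21 = 852/0.491 = 1740 > K1 = 191.
Since the inequalities point opposite ways, species 2 can invade but species 1 cannot.

species 2 excludes species 1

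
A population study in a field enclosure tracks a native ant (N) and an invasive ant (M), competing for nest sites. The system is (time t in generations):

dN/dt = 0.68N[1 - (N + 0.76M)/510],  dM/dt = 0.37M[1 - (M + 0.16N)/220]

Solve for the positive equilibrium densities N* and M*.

N* ≈ 390, M* ≈ 158

Setting both brackets to zero gives the nullclines N + 0.76M = 510 and 0.16N + M = 220.
Substituting M = 220 - 0.16N into the first: N(1 - 0.76·0.16) = 510 - 0.76·220.
So N* = 343/0.878 = 390, and then M* = 220 - 0.16·390 = 158.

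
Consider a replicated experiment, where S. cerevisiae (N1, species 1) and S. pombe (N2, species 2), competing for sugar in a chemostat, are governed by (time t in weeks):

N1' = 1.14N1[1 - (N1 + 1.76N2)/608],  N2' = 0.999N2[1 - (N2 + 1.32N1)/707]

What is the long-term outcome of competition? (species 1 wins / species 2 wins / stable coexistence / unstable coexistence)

unstable coexistence (outcome depends on initial conditions)

Compare the nullcline intercepts: K1/α12 = 608/1.76 = 345 < K2 = 707; K2/α21 = 707/1.32 = 536 < K1 = 608.
Since both are reversed, neither can invade when rare; the interior point is a saddle.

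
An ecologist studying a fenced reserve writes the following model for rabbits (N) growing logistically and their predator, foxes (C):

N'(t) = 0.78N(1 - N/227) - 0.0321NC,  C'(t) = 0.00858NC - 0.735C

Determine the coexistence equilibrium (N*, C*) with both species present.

N* ≈ 85.7, C* ≈ 15.1

From dC/dt = 0 with C > 0: 0.00858N* = 0.735, so N* = 85.7.
Substitute into dN/dt = 0: 0.78(1 - 85.7/227) = 0.0321C*.
The bracket is 0.623, giving C* = 0.486/0.0321 = 15.1.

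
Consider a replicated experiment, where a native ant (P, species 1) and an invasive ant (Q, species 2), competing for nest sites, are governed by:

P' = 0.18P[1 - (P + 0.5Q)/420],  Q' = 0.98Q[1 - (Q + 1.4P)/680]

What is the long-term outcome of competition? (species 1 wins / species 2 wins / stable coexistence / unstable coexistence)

Compare the nullcline intercepts: K1/α12 = 420/0.5 = 840 > K2 = 680; K2/α21 = 680/1.4 = 486 > K1 = 420.
Since both inequalities hold, each species can invade when rare, so the interior equilibrium is stable.

stable coexistence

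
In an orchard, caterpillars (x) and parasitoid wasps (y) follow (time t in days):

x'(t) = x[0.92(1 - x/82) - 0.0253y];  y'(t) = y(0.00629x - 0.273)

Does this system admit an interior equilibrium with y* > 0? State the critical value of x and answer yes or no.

The predator equation gives dy/dt > 0 only when x > 0.273/0.00629 = 43.4.
Without the predator, x → K = 82. Since 82 > 43.4, the predator can invade and persist.

Threshold x = 43.4; K > 43.4, so yes, the predator persists.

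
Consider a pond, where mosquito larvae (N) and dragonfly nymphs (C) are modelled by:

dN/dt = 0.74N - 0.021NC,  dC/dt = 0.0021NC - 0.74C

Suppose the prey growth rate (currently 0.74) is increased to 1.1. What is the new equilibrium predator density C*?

C* ≈ 52.4

At the interior fixed point, setting dN/dt = 0 with N > 0 fixes C* = (prey growth rate)/(NC coefficient) — independent of the other coefficients.
With the change, C* = 1.1/0.021 = 52.4; it rises from 35.2.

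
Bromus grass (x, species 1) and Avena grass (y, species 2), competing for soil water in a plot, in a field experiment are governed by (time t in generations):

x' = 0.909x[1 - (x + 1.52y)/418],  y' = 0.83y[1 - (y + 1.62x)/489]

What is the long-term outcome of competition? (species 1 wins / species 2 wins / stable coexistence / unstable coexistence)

unstable coexistence (outcome depends on initial conditions)

Compare the nullcline intercepts: K1/α12 = 418/1.52 = 275 < K2 = 489; K2/α21 = 489/1.62 = 302 < K1 = 418.
Since both are reversed, neither can invade when rare; the interior point is a saddle.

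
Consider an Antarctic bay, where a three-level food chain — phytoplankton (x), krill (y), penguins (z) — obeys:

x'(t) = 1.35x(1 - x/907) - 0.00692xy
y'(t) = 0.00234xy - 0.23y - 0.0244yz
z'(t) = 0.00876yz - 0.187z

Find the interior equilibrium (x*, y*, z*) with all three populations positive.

From dz/dt = 0: 0.00876y* = 0.187, so y* = 21.3.
From dx/dt = 0: 1.35(1 - x*/907) = 0.00692·21.3, giving x* = 907·(1 - 0.109) = 808.
From dy/dt = 0: 0.00234·808 - 0.23 = 0.0244z*, so z* = 1.66/0.0244 = 68.

x* ≈ 808, y* ≈ 21.3, z* ≈ 68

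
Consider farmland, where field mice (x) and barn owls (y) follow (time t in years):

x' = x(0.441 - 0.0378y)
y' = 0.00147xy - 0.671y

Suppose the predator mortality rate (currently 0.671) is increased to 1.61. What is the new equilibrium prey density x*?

x* ≈ 1100

At the interior fixed point, setting dy/dt = 0 with y > 0 fixes x* = (predator death rate)/(xy coefficient) — independent of the other coefficients.
With the change, x* = 1.61/0.00147 = 1100; it rises from 456.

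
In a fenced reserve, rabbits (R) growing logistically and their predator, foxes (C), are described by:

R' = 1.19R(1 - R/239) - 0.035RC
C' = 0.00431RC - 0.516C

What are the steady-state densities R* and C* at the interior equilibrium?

From dC/dt = 0 with C > 0: 0.00431R* = 0.516, so R* = 120.
Substitute into dR/dt = 0: 1.19(1 - 120/239) = 0.035C*.
The bracket is 0.499, giving C* = 0.594/0.035 = 17.

R* ≈ 120, C* ≈ 17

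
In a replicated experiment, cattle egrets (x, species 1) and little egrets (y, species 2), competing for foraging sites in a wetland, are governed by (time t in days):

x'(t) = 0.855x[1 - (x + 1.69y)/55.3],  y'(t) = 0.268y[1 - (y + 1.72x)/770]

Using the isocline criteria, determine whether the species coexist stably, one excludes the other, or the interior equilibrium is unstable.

species 2 excludes species 1

Compare the nullcline intercepts: K1/α12 = 55.3/1.69 = 32.7 < K2 = 770; K2/α21 = 770/1.72 = 448 > K1 = 55.3.
Since the inequalities point opposite ways, species 2 can invade but species 1 cannot.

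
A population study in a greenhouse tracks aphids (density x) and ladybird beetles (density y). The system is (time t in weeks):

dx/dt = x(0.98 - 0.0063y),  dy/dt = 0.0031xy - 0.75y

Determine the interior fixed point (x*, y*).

Set dy/dt = 0 with y > 0: 0.0031x - 0.75 = 0, so x* = 0.75/0.0031 = 242.
Set dx/dt = 0 with x > 0: 0.98 - 0.0063y = 0, so y* = 0.98/0.0063 = 156.

x* ≈ 242, y* ≈ 156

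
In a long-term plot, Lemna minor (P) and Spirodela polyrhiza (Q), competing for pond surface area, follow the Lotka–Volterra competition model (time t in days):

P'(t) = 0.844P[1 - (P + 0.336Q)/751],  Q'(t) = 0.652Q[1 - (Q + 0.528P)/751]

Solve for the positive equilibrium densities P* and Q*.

P* ≈ 606, Q* ≈ 431

Setting both brackets to zero gives the nullclines P + 0.336Q = 751 and 0.528P + Q = 751.
Substituting Q = 751 - 0.528P into the first: P(1 - 0.336·0.528) = 751 - 0.336·751.
So P* = 499/0.823 = 606, and then Q* = 751 - 0.528·606 = 431.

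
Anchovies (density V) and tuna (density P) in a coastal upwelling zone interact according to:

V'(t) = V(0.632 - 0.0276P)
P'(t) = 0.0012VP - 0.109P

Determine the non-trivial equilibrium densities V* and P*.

Set dP/dt = 0 with P > 0: 0.0012V - 0.109 = 0, so V* = 0.109/0.0012 = 90.8.
Set dV/dt = 0 with V > 0: 0.632 - 0.0276P = 0, so P* = 0.632/0.0276 = 22.9.

V* ≈ 90.8, P* ≈ 22.9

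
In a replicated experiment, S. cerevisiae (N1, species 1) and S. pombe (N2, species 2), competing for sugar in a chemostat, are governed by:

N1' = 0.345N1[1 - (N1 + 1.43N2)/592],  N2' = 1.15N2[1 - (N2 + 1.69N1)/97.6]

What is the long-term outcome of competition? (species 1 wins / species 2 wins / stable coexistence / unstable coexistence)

Compare the nullcline intercepts: K1/α12 = 592/1.43 = 414 > K2 = 97.6; K2/α21 = 97.6/1.69 = 57.8 < K1 = 592.
Since the inequalities point opposite ways, species 1 can invade but species 2 cannot.

species 1 excludes species 2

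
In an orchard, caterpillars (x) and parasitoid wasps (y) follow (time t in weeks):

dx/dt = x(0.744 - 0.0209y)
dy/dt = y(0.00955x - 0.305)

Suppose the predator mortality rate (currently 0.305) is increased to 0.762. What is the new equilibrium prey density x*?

x* ≈ 79.8

At the interior fixed point, setting dy/dt = 0 with y > 0 fixes x* = (predator death rate)/(xy coefficient) — independent of the other coefficients.
With the change, x* = 0.762/0.00955 = 79.8; it rises from 31.9.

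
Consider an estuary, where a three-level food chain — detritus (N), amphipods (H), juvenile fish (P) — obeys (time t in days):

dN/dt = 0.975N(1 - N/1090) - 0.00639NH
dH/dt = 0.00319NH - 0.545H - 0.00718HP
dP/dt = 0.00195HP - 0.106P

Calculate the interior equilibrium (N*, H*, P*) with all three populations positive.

N* ≈ 702, H* ≈ 54.4, P* ≈ 236

From dP/dt = 0: 0.00195H* = 0.106, so H* = 54.4.
From dN/dt = 0: 0.975(1 - N*/1090) = 0.00639·54.4, giving N* = 1090·(1 - 0.356) = 702.
From dH/dt = 0: 0.00319·702 - 0.545 = 0.00718P*, so P* = 1.69/0.00718 = 236.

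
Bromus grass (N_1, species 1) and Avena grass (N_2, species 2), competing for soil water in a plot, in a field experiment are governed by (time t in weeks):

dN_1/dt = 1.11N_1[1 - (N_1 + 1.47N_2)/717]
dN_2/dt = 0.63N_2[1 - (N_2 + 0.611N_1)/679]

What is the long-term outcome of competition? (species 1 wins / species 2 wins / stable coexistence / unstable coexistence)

Compare the nullcline intercepts: K1/α12 = 717/1.47 = 488 < K2 = 679; K2/α21 = 679/0.611 = 1110 > K1 = 717.
Since the inequalities point opposite ways, species 2 can invade but species 1 cannot.

species 2 excludes species 1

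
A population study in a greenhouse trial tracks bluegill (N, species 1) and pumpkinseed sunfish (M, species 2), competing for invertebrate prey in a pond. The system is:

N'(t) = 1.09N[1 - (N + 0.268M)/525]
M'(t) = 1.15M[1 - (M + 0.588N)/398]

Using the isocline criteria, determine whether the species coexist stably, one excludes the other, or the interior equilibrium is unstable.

stable coexistence

Compare the nullcline intercepts: K1/α12 = 525/0.268 = 1960 > K2 = 398; K2/α21 = 398/0.588 = 677 > K1 = 525.
Since both inequalities hold, each species can invade when rare, so the interior equilibrium is stable.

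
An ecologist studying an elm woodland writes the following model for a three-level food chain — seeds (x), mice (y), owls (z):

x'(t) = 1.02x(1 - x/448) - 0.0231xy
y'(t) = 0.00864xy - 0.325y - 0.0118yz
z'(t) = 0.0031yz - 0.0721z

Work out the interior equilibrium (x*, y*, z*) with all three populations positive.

x* ≈ 212, y* ≈ 23.3, z* ≈ 128

From dz/dt = 0: 0.0031y* = 0.0721, so y* = 23.3.
From dx/dt = 0: 1.02(1 - x*/448) = 0.0231·23.3, giving x* = 448·(1 - 0.527) = 212.
From dy/dt = 0: 0.00864·212 - 0.325 = 0.0118z*, so z* = 1.51/0.0118 = 128.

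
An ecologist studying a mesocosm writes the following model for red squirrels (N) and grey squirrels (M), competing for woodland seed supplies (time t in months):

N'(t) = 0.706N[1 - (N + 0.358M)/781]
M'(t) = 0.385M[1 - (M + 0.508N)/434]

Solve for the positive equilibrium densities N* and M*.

N* ≈ 765, M* ≈ 45.5

Setting both brackets to zero gives the nullclines N + 0.358M = 781 and 0.508N + M = 434.
Substituting M = 434 - 0.508N into the first: N(1 - 0.358·0.508) = 781 - 0.358·434.
So N* = 626/0.818 = 765, and then M* = 434 - 0.508·765 = 45.5.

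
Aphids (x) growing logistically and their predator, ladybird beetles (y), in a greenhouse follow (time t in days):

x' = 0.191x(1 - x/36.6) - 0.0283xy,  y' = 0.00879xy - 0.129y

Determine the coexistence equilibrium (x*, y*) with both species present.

From dy/dt = 0 with y > 0: 0.00879x* = 0.129, so x* = 14.7.
Substitute into dx/dt = 0: 0.191(1 - 14.7/36.6) = 0.0283y*.
The bracket is 0.599, giving y* = 0.114/0.0283 = 4.04.

x* ≈ 14.7, y* ≈ 4.04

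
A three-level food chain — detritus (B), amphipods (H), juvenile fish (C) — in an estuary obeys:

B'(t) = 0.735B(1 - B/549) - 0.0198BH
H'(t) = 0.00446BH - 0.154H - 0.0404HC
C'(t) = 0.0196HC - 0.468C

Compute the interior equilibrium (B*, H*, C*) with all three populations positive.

B* ≈ 196, H* ≈ 23.9, C* ≈ 17.8

From dC/dt = 0: 0.0196H* = 0.468, so H* = 23.9.
From dB/dt = 0: 0.735(1 - B*/549) = 0.0198·23.9, giving B* = 549·(1 - 0.643) = 196.
From dH/dt = 0: 0.00446·196 - 0.154 = 0.0404C*, so C* = 0.72/0.0404 = 17.8.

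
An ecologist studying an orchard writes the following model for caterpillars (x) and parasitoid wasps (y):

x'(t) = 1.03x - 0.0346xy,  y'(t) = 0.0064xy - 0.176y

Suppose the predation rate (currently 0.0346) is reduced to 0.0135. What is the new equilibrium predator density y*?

At the interior fixed point, setting dx/dt = 0 with x > 0 fixes y* = (prey growth rate)/(xy coefficient) — independent of the other coefficients.
With the change, y* = 1.03/0.0135 = 76.3; it rises from 29.8.

y* ≈ 76.3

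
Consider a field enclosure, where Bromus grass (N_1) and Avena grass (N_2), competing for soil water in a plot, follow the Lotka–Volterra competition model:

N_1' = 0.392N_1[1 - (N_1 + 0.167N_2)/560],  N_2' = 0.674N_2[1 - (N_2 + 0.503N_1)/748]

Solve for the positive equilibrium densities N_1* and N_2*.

N_1* ≈ 475, N_2* ≈ 509

Setting both brackets to zero gives the nullclines N_1 + 0.167N_2 = 560 and 0.503N_1 + N_2 = 748.
Substituting N_2 = 748 - 0.503N_1 into the first: N_1(1 - 0.167·0.503) = 560 - 0.167·748.
So N_1* = 435/0.916 = 475, and then N_2* = 748 - 0.503·475 = 509.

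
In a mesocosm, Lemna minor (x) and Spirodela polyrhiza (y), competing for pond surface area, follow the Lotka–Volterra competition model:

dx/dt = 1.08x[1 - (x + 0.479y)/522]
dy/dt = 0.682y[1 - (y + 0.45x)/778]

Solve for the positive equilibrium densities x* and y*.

x* ≈ 190, y* ≈ 692

Setting both brackets to zero gives the nullclines x + 0.479y = 522 and 0.45x + y = 778.
Substituting y = 778 - 0.45x into the first: x(1 - 0.479·0.45) = 522 - 0.479·778.
So x* = 149/0.784 = 190, and then y* = 778 - 0.45·190 = 692.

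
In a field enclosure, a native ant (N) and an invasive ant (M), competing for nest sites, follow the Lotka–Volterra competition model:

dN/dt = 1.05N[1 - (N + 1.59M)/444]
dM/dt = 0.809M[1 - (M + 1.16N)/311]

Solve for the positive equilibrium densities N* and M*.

N* ≈ 59.8, M* ≈ 242

Setting both brackets to zero gives the nullclines N + 1.59M = 444 and 1.16N + M = 311.
Substituting M = 311 - 1.16N into the first: N(1 - 1.59·1.16) = 444 - 1.59·311.
So N* = -50.5/-0.844 = 59.8, and then M* = 311 - 1.16·59.8 = 242.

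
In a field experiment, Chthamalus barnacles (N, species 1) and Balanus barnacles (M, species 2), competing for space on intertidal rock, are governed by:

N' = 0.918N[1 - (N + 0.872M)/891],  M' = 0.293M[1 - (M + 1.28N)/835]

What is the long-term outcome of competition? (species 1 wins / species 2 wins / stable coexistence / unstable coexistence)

Compare the nullcline intercepts: K1/α12 = 891/0.872 = 1020 > K2 = 835; K2/α21 = 835/1.28 = 652 < K1 = 891.
Since the inequalities point opposite ways, species 1 can invade but species 2 cannot.

species 1 excludes species 2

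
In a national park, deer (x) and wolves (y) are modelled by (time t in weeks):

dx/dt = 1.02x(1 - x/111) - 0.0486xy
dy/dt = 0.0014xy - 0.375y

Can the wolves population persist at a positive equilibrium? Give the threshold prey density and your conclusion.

Threshold x = 268; K < 268, so no, the predator goes extinct.

The predator equation gives dy/dt > 0 only when x > 0.375/0.0014 = 268.
Without the predator, x → K = 111. Since 111 < 268, the predator cannot invade.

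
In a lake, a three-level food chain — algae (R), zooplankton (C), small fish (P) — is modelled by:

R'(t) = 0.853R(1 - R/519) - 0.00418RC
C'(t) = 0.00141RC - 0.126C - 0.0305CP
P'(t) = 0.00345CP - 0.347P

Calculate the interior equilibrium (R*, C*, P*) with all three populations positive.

From dP/dt = 0: 0.00345C* = 0.347, so C* = 101.
From dR/dt = 0: 0.853(1 - R*/519) = 0.00418·101, giving R* = 519·(1 - 0.493) = 263.
From dC/dt = 0: 0.00141·263 - 0.126 = 0.0305P*, so P* = 0.245/0.0305 = 8.04.

R* ≈ 263, C* ≈ 101, P* ≈ 8.04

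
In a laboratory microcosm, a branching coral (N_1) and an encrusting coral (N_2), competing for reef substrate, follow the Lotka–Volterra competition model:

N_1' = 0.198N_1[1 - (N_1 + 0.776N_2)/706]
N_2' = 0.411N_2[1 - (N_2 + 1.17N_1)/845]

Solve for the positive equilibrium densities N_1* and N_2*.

N_1* ≈ 546, N_2* ≈ 206

Setting both brackets to zero gives the nullclines N_1 + 0.776N_2 = 706 and 1.17N_1 + N_2 = 845.
Substituting N_2 = 845 - 1.17N_1 into the first: N_1(1 - 0.776·1.17) = 706 - 0.776·845.
So N_1* = 50.3/0.0921 = 546, and then N_2* = 845 - 1.17·546 = 206.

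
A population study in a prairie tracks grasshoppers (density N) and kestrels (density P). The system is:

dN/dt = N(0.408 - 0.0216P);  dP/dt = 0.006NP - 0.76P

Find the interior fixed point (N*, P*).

Set dP/dt = 0 with P > 0: 0.006N - 0.76 = 0, so N* = 0.76/0.006 = 127.
Set dN/dt = 0 with N > 0: 0.408 - 0.0216P = 0, so P* = 0.408/0.0216 = 18.9.

N* ≈ 127, P* ≈ 18.9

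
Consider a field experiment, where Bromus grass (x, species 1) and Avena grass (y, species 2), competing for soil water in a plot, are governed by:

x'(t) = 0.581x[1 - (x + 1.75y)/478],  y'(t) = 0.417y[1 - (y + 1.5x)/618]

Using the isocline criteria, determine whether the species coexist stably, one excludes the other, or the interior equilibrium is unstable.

unstable coexistence (outcome depends on initial conditions)

Compare the nullcline intercepts: K1/α12 = 478/1.75 = 273 < K2 = 618; K2/α21 = 618/1.5 = 412 < K1 = 478.
Since both are reversed, neither can invade when rare; the interior point is a saddle.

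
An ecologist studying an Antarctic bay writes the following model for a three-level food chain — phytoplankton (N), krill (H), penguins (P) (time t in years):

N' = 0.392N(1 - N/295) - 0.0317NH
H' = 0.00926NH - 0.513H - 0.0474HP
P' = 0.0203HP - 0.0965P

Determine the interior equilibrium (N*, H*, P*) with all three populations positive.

From dP/dt = 0: 0.0203H* = 0.0965, so H* = 4.75.
From dN/dt = 0: 0.392(1 - N*/295) = 0.0317·4.75, giving N* = 295·(1 - 0.384) = 182.
From dH/dt = 0: 0.00926·182 - 0.513 = 0.0474P*, so P* = 1.17/0.0474 = 24.7.

N* ≈ 182, H* ≈ 4.75, P* ≈ 24.7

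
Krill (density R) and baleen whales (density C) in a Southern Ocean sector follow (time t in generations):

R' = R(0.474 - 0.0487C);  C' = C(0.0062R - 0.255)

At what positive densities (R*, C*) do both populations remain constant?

R* ≈ 41.1, C* ≈ 9.73

Set dC/dt = 0 with C > 0: 0.0062R - 0.255 = 0, so R* = 0.255/0.0062 = 41.1.
Set dR/dt = 0 with R > 0: 0.474 - 0.0487C = 0, so C* = 0.474/0.0487 = 9.73.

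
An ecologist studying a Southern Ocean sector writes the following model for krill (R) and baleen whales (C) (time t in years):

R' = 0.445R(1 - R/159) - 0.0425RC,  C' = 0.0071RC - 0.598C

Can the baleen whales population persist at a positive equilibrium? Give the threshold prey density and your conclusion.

The predator equation gives dC/dt > 0 only when R > 0.598/0.0071 = 84.2.
Without the predator, R → K = 159. Since 159 > 84.2, the predator can invade and persist.

Threshold R = 84.2; K > 84.2, so yes, the predator persists.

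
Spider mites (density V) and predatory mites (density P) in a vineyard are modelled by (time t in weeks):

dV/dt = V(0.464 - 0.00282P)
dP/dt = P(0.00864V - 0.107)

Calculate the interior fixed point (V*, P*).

V* ≈ 12.4, P* ≈ 165

Set dP/dt = 0 with P > 0: 0.00864V - 0.107 = 0, so V* = 0.107/0.00864 = 12.4.
Set dV/dt = 0 with V > 0: 0.464 - 0.00282P = 0, so P* = 0.464/0.00282 = 165.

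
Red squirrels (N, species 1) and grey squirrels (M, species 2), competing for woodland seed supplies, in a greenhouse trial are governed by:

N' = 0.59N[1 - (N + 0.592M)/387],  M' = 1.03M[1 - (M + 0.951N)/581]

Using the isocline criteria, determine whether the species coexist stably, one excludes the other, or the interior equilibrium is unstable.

Compare the nullcline intercepts: K1/α12 = 387/0.592 = 654 > K2 = 581; K2/α21 = 581/0.951 = 611 > K1 = 387.
Since both inequalities hold, each species can invade when rare, so the interior equilibrium is stable.

stable coexistence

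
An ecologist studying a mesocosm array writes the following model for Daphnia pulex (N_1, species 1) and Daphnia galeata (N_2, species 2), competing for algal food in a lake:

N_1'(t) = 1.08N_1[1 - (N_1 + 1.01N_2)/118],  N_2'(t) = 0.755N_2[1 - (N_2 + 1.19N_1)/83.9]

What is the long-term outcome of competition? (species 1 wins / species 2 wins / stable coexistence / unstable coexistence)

species 1 excludes species 2

Compare the nullcline intercepts: K1/α12 = 118/1.01 = 117 > K2 = 83.9; K2/α21 = 83.9/1.19 = 70.5 < K1 = 118.
Since the inequalities point opposite ways, species 1 can invade but species 2 cannot.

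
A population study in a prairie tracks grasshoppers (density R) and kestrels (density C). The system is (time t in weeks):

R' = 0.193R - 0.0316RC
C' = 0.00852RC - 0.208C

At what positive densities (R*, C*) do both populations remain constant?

Set dC/dt = 0 with C > 0: 0.00852R - 0.208 = 0, so R* = 0.208/0.00852 = 24.4.
Set dR/dt = 0 with R > 0: 0.193 - 0.0316C = 0, so C* = 0.193/0.0316 = 6.11.

R* ≈ 24.4, C* ≈ 6.11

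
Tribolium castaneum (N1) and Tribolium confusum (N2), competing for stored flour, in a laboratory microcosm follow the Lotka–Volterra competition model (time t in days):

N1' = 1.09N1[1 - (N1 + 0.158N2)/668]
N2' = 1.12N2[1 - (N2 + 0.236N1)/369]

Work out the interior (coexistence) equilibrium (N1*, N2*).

N1* ≈ 633, N2* ≈ 220

Setting both brackets to zero gives the nullclines N1 + 0.158N2 = 668 and 0.236N1 + N2 = 369.
Substituting N2 = 369 - 0.236N1 into the first: N1(1 - 0.158·0.236) = 668 - 0.158·369.
So N1* = 610/0.963 = 633, and then N2* = 369 - 0.236·633 = 220.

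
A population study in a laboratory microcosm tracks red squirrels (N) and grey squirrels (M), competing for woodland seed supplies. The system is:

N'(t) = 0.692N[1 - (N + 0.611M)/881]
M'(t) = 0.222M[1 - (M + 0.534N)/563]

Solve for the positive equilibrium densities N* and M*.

N* ≈ 797, M* ≈ 137

Setting both brackets to zero gives the nullclines N + 0.611M = 881 and 0.534N + M = 563.
Substituting M = 563 - 0.534N into the first: N(1 - 0.611·0.534) = 881 - 0.611·563.
So N* = 537/0.674 = 797, and then M* = 563 - 0.534·797 = 137.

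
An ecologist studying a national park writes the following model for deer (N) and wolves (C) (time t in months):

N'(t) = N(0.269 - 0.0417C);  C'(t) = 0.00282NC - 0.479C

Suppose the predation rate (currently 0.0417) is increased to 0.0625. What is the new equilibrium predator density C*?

C* ≈ 4.3

At the interior fixed point, setting dN/dt = 0 with N > 0 fixes C* = (prey growth rate)/(NC coefficient) — independent of the other coefficients.
With the change, C* = 0.269/0.0625 = 4.3; it falls from 6.45.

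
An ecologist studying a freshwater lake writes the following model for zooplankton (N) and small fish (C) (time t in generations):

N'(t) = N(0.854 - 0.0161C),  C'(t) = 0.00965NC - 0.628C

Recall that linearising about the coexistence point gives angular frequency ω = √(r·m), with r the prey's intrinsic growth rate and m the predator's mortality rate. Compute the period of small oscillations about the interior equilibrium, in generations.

Here r = 0.854 and m = 0.628, so r·m = 0.536.
ω = √0.536 = 0.732 per generation, hence T = 2π/ω ≈ 8.58 generations.

T ≈ 8.58 generations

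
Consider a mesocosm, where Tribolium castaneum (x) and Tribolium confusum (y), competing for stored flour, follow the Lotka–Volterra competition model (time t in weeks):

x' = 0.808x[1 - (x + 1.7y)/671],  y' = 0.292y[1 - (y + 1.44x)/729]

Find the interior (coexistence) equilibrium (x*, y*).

Setting both brackets to zero gives the nullclines x + 1.7y = 671 and 1.44x + y = 729.
Substituting y = 729 - 1.44x into the first: x(1 - 1.7·1.44) = 671 - 1.7·729.
So x* = -568/-1.45 = 392, and then y* = 729 - 1.44·392 = 164.

x* ≈ 392, y* ≈ 164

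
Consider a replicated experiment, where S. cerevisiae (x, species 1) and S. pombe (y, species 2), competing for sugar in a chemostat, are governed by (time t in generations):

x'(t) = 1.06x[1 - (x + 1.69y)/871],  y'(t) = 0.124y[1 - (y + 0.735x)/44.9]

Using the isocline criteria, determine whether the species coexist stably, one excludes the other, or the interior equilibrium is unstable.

Compare the nullcline intercepts: K1/α12 = 871/1.69 = 515 > K2 = 44.9; K2/α21 = 44.9/0.735 = 61.1 < K1 = 871.
Since the inequalities point opposite ways, species 1 can invade but species 2 cannot.

species 1 excludes species 2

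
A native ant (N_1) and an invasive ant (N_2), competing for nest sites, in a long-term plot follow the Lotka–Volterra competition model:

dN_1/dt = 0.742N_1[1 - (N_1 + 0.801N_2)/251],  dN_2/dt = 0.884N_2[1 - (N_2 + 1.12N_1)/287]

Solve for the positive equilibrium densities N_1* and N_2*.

N_1* ≈ 205, N_2* ≈ 57.2

Setting both brackets to zero gives the nullclines N_1 + 0.801N_2 = 251 and 1.12N_1 + N_2 = 287.
Substituting N_2 = 287 - 1.12N_1 into the first: N_1(1 - 0.801·1.12) = 251 - 0.801·287.
So N_1* = 21.1/0.103 = 205, and then N_2* = 287 - 1.12·205 = 57.2.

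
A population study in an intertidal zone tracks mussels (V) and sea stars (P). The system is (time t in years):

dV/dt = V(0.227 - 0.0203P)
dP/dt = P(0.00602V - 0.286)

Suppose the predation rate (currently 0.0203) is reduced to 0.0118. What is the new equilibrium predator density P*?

At the interior fixed point, setting dV/dt = 0 with V > 0 fixes P* = (prey growth rate)/(VP coefficient) — independent of the other coefficients.
With the change, P* = 0.227/0.0118 = 19.2; it rises from 11.2.

P* ≈ 19.2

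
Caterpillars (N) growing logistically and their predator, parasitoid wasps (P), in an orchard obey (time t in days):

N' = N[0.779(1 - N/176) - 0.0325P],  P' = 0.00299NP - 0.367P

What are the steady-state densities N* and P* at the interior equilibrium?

N* ≈ 123, P* ≈ 7.25

From dP/dt = 0 with P > 0: 0.00299N* = 0.367, so N* = 123.
Substitute into dN/dt = 0: 0.779(1 - 123/176) = 0.0325P*.
The bracket is 0.303, giving P* = 0.236/0.0325 = 7.25.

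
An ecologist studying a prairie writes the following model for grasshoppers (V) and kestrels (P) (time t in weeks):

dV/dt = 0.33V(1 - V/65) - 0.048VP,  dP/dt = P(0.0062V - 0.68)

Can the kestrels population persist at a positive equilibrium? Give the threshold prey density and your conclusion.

Threshold V = 110; K < 110, so no, the predator goes extinct.

The predator equation gives dP/dt > 0 only when V > 0.68/0.0062 = 110.
Without the predator, V → K = 65. Since 65 < 110, the predator cannot invade.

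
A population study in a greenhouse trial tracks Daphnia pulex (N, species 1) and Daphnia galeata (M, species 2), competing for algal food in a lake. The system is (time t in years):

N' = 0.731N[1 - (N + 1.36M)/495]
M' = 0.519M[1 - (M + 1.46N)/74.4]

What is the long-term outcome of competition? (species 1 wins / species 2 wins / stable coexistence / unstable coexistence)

species 1 excludes species 2

Compare the nullcline intercepts: K1/α12 = 495/1.36 = 364 > K2 = 74.4; K2/α21 = 74.4/1.46 = 51 < K1 = 495.
Since the inequalities point opposite ways, species 1 can invade but species 2 cannot.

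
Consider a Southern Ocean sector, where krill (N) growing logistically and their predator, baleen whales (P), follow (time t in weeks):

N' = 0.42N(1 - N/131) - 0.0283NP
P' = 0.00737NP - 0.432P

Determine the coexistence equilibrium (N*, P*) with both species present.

From dP/dt = 0 with P > 0: 0.00737N* = 0.432, so N* = 58.6.
Substitute into dN/dt = 0: 0.42(1 - 58.6/131) = 0.0283P*.
The bracket is 0.553, giving P* = 0.232/0.0283 = 8.2.

N* ≈ 58.6, P* ≈ 8.2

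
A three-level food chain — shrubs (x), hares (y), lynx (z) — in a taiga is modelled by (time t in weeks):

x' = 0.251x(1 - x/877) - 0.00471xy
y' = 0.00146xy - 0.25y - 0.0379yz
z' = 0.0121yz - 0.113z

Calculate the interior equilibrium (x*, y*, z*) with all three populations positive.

x* ≈ 723, y* ≈ 9.34, z* ≈ 21.3

From dz/dt = 0: 0.0121y* = 0.113, so y* = 9.34.
From dx/dt = 0: 0.251(1 - x*/877) = 0.00471·9.34, giving x* = 877·(1 - 0.175) = 723.
From dy/dt = 0: 0.00146·723 - 0.25 = 0.0379z*, so z* = 0.806/0.0379 = 21.3.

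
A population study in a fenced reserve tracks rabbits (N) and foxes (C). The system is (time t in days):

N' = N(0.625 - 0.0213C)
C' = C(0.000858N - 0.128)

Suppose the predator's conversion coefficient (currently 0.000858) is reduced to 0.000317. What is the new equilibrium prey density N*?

N* ≈ 404

At the interior fixed point, setting dC/dt = 0 with C > 0 fixes N* = (predator death rate)/(NC coefficient) — independent of the other coefficients.
With the change, N* = 0.128/0.000317 = 404; it rises from 149.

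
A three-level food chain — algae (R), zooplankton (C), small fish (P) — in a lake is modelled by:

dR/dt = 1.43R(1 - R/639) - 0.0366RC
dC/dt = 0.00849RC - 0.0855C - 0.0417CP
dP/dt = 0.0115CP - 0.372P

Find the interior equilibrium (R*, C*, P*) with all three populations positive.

R* ≈ 110, C* ≈ 32.3, P* ≈ 20.3

From dP/dt = 0: 0.0115C* = 0.372, so C* = 32.3.
From dR/dt = 0: 1.43(1 - R*/639) = 0.0366·32.3, giving R* = 639·(1 - 0.828) = 110.
From dC/dt = 0: 0.00849·110 - 0.0855 = 0.0417P*, so P* = 0.848/0.0417 = 20.3.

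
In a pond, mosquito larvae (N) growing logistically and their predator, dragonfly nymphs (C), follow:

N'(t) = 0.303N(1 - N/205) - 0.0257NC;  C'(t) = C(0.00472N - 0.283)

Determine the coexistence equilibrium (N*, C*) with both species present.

From dC/dt = 0 with C > 0: 0.00472N* = 0.283, so N* = 60.
Substitute into dN/dt = 0: 0.303(1 - 60/205) = 0.0257C*.
The bracket is 0.708, giving C* = 0.214/0.0257 = 8.34.

N* ≈ 60, C* ≈ 8.34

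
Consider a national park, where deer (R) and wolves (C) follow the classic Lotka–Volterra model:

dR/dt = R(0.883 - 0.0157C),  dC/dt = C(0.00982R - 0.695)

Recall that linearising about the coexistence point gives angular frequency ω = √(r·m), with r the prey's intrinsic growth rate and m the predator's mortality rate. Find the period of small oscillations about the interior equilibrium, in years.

T ≈ 8.02 years

Here r = 0.883 and m = 0.695, so r·m = 0.614.
ω = √0.614 = 0.783 per year, hence T = 2π/ω ≈ 8.02 years.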